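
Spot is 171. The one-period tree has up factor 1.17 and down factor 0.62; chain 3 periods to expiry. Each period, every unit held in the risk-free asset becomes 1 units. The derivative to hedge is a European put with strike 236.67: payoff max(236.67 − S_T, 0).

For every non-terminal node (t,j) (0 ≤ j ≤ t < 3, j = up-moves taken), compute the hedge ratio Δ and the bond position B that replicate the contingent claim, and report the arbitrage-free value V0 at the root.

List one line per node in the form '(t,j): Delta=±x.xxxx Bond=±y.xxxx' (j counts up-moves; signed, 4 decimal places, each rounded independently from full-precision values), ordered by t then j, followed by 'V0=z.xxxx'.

Since d<R<u, set p* = (R−d)/(u−d) = 0.6909; price each node as the discounted p*-expectation of its children.
Terminal values V(3,·): V(3,0)=195.9159, V(3,1)=159.7631, V(3,2)=91.5392, V(3,3)=0.0000
Node (2,0) S=65.7324: V=(p*·159.7631+(1−p*)·195.9159)/1=170.9376; Δ=(159.7631−195.9159)/(76.9069−40.7541)=-1.0000; B=V−Δ·S=236.6700
Node (2,1) S=124.0434: V=(p*·91.5392+(1−p*)·159.7631)/1=112.6266; Δ=(91.5392−159.7631)/(145.1308−76.9069)=-1.0000; B=V−Δ·S=236.6700
Node (2,2) S=234.0819: V=(p*·0.0000+(1−p*)·91.5392)/1=28.2939; Δ=(0.0000−91.5392)/(273.8758−145.1308)=-0.7110; B=V−Δ·S=194.7289
Node (1,0) S=106.0200: V=(p*·112.6266+(1−p*)·170.9376)/1=130.6500; Δ=(112.6266−170.9376)/(124.0434−65.7324)=-1.0000; B=V−Δ·S=236.6700
Node (1,1) S=200.0700: V=(p*·28.2939+(1−p*)·112.6266)/1=54.3604; Δ=(28.2939−112.6266)/(234.0819−124.0434)=-0.7664; B=V−Δ·S=207.6925
Node (0,0) S=171.0000: V=(p*·54.3604+(1−p*)·130.6500)/1=77.9408; Δ=(54.3604−130.6500)/(200.0700−106.0200)=-0.8112; B=V−Δ·S=216.6492
Root portfolio cost Δ·171+B reproduces V0=77.9408.

(0,0): Delta=-0.8112 Bond=216.6492
(1,0): Delta=-1.0000 Bond=236.6700
(1,1): Delta=-0.7664 Bond=207.6925
(2,0): Delta=-1.0000 Bond=236.6700
(2,1): Delta=-1.0000 Bond=236.6700
(2,2): Delta=-0.7110 Bond=194.7289
V0=77.9408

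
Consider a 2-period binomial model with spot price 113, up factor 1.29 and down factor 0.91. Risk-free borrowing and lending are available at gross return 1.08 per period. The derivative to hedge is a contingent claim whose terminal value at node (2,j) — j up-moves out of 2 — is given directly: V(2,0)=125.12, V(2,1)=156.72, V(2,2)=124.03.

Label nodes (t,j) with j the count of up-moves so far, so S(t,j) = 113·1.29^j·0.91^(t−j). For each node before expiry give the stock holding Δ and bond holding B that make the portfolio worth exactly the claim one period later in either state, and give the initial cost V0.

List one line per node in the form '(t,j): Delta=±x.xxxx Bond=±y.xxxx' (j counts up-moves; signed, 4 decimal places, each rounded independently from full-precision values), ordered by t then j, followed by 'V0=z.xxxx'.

Under the risk-neutral measure, an up-move has probability p* = (R−d)/(u−d) = 0.4474 and values discount at R = 1.08.
Terminal values V(2,·): V(2,0)=125.1200, V(2,1)=156.7200, V(2,2)=124.0300
Node (1,0) S=102.8300: V=(p*·156.7200+(1−p*)·125.1200)/1.08=128.9415; Δ=(156.7200−125.1200)/(132.6507−93.5753)=0.8087; B=V−Δ·S=45.7836
Node (1,1) S=145.7700: V=(p*·124.0300+(1−p*)·156.7200)/1.08=131.5699; Δ=(124.0300−156.7200)/(188.0433−132.6507)=-0.5902; B=V−Δ·S=217.5962
Node (0,0) S=113.0000: V=(p*·131.5699+(1−p*)·128.9415)/1.08=120.4791; Δ=(131.5699−128.9415)/(145.7700−102.8300)=0.0612; B=V−Δ·S=113.5622
Check: Δ(0,0)·S0 + B(0,0) = 120.4791 = V0.

(0,0): Delta=0.0612 Bond=113.5622
(1,0): Delta=0.8087 Bond=45.7836
(1,1): Delta=-0.5902 Bond=217.5962
V0=120.4791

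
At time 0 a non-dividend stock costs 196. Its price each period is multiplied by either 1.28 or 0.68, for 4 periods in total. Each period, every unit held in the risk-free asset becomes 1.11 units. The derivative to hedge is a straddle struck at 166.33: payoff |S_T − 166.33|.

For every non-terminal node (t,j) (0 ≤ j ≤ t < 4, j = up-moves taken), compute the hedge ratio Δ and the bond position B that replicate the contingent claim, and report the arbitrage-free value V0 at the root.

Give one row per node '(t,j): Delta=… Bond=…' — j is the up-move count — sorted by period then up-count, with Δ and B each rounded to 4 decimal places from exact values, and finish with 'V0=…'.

(0,0): Delta=0.7433 Bond=-44.8693
(1,0): Delta=0.1800 Bond=25.2768
(1,1): Delta=0.8616 Bond=-79.4883
(2,0): Delta=-1.0000 Bond=134.9972
(2,1): Delta=0.4278 Bond=-14.2213
(2,2): Delta=0.9527 Bond=-117.4921
(3,0): Delta=-1.0000 Bond=149.8468
(3,1): Delta=-1.0000 Bond=149.8468
(3,2): Delta=0.7277 Bond=-81.2682
(3,3): Delta=1.0000 Bond=-149.8468
V0=100.8164

Since d<R<u, set p* = (R−d)/(u−d) = 0.7167; price each node as the discounted p*-expectation of its children.
At expiry t=4: V(4,0)=124.4225, V(4,1)=87.4453, V(4,2)=17.8412, V(4,3)=113.1784, V(4,4)=359.8035
(3,0): S=61.6287. Δ = (V_up−V_dn)/(S_up−S_dn) = (87.4453−124.4225)/(78.8847−41.9075) = -1.0000. V = [p*·87.4453 + (1−p*)·124.4225]/1.11 = 88.2182. B = V − Δ·S = 149.8468.
(3,1): S=116.0069. Δ = (V_up−V_dn)/(S_up−S_dn) = (17.8412−87.4453)/(148.4888−78.8847) = -1.0000. V = [p*·17.8412 + (1−p*)·87.4453]/1.11 = 33.8399. B = V − Δ·S = 149.8468.
(3,2): S=218.3660. Δ = (V_up−V_dn)/(S_up−S_dn) = (113.1784−17.8412)/(279.5084−148.4888) = 0.7277. V = [p*·113.1784 + (1−p*)·17.8412]/1.11 = 77.6272. B = V − Δ·S = -81.2682.
(3,3): S=411.0418. Δ = (V_up−V_dn)/(S_up−S_dn) = (359.8035−113.1784)/(526.1335−279.5084) = 1.0000. V = [p*·359.8035 + (1−p*)·113.1784]/1.11 = 261.1949. B = V − Δ·S = -149.8468.
(2,0): S=90.6304. Δ = (V_up−V_dn)/(S_up−S_dn) = (33.8399−88.2182)/(116.0069−61.6287) = -1.0000. V = [p*·33.8399 + (1−p*)·88.2182]/1.11 = 44.3668. B = V − Δ·S = 134.9972.
(2,1): S=170.5984. Δ = (V_up−V_dn)/(S_up−S_dn) = (77.6272−33.8399)/(218.3660−116.0069) = 0.4278. V = [p*·77.6272 + (1−p*)·33.8399]/1.11 = 58.7575. B = V − Δ·S = -14.2213.
(2,2): S=321.1264. Δ = (V_up−V_dn)/(S_up−S_dn) = (261.1949−77.6272)/(411.0418−218.3660) = 0.9527. V = [p*·261.1949 + (1−p*)·77.6272]/1.11 = 188.4541. B = V − Δ·S = -117.4921.
(1,0): S=133.2800. Δ = (V_up−V_dn)/(S_up−S_dn) = (58.7575−44.3668)/(170.5984−90.6304) = 0.1800. V = [p*·58.7575 + (1−p*)·44.3668]/1.11 = 49.2614. B = V − Δ·S = 25.2768.
(1,1): S=250.8800. Δ = (V_up−V_dn)/(S_up−S_dn) = (188.4541−58.7575)/(321.1264−170.5984) = 0.8616. V = [p*·188.4541 + (1−p*)·58.7575]/1.11 = 136.6727. B = V − Δ·S = -79.4883.
(0,0): S=196.0000. Δ = (V_up−V_dn)/(S_up−S_dn) = (136.6727−49.2614)/(250.8800−133.2800) = 0.7433. V = [p*·136.6727 + (1−p*)·49.2614]/1.11 = 100.8164. B = V − Δ·S = -44.8693.
The time-0 hedge costs 100.8164, which is the no-arbitrage price.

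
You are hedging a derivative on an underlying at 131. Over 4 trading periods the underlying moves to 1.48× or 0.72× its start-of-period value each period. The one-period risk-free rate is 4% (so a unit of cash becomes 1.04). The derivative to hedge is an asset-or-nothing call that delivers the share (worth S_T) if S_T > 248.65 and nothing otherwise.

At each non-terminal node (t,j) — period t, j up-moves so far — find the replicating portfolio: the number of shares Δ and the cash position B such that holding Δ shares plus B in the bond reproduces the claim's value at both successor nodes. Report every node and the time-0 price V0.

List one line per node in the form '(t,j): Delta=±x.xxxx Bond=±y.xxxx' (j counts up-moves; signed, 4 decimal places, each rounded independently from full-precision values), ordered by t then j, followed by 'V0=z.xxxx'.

(0,0): Delta=1.0558 Bond=-76.2443
(1,0): Delta=0.6992 Bond=-45.6542
(1,1): Delta=1.2944 Bond=-125.5490
(2,0): Delta=0.0000 Bond=0.0000
(2,1): Delta=1.1668 Bond=-112.7658
(2,2): Delta=1.3797 Bond=-155.0530
(3,0): Delta=0.0000 Bond=0.0000
(3,1): Delta=0.0000 Bond=0.0000
(3,2): Delta=1.9474 Bond=-278.5316
(3,3): Delta=1.0000 Bond=0.0000
V0=62.0680

Risk-neutral probability p* = (R−d)/(u−d) = (1.04−0.72)/(1.48−0.72) = 0.4211.
Terminal values V(4,·): V(4,0)=0.0000, V(4,1)=0.0000, V(4,2)=0.0000, V(4,3)=305.7658, V(4,4)=628.5186
Node (3,0) S=48.8955: V=(p*·0.0000+(1−p*)·0.0000)/1.04=0.0000; Δ=(0.0000−0.0000)/(72.3653−35.2048)=0.0000; B=V−Δ·S=0.0000
Node (3,1) S=100.5074: V=(p*·0.0000+(1−p*)·0.0000)/1.04=0.0000; Δ=(0.0000−0.0000)/(148.7509−72.3653)=0.0000; B=V−Δ·S=0.0000
Node (3,2) S=206.5985: V=(p*·305.7658+(1−p*)·0.0000)/1.04=123.7918; Δ=(305.7658−0.0000)/(305.7658−148.7509)=1.9474; B=V−Δ·S=-278.5316
Node (3,3) S=424.6748: V=(p*·628.5186+(1−p*)·305.7658)/1.04=424.6748; Δ=(628.5186−305.7658)/(628.5186−305.7658)=1.0000; B=V−Δ·S=0.0000
Node (2,0) S=67.9104: V=(p*·0.0000+(1−p*)·0.0000)/1.04=0.0000; Δ=(0.0000−0.0000)/(100.5074−48.8955)=0.0000; B=V−Δ·S=0.0000
Node (2,1) S=139.5936: V=(p*·123.7918+(1−p*)·0.0000)/1.04=50.1182; Δ=(123.7918−0.0000)/(206.5985−100.5074)=1.1668; B=V−Δ·S=-112.7658
Node (2,2) S=286.9424: V=(p*·424.6748+(1−p*)·123.7918)/1.04=240.8456; Δ=(424.6748−123.7918)/(424.6748−206.5985)=1.3797; B=V−Δ·S=-155.0530
Node (1,0) S=94.3200: V=(p*·50.1182+(1−p*)·0.0000)/1.04=20.2907; Δ=(50.1182−0.0000)/(139.5936−67.9104)=0.6992; B=V−Δ·S=-45.6542
Node (1,1) S=193.8800: V=(p*·240.8456+(1−p*)·50.1182)/1.04=125.4081; Δ=(240.8456−50.1182)/(286.9424−139.5936)=1.2944; B=V−Δ·S=-125.5490
Node (0,0) S=131.0000: V=(p*·125.4081+(1−p*)·20.2907)/1.04=62.0680; Δ=(125.4081−20.2907)/(193.8800−94.3200)=1.0558; B=V−Δ·S=-76.2443
The time-0 hedge costs 62.0680, which is the no-arbitrage price.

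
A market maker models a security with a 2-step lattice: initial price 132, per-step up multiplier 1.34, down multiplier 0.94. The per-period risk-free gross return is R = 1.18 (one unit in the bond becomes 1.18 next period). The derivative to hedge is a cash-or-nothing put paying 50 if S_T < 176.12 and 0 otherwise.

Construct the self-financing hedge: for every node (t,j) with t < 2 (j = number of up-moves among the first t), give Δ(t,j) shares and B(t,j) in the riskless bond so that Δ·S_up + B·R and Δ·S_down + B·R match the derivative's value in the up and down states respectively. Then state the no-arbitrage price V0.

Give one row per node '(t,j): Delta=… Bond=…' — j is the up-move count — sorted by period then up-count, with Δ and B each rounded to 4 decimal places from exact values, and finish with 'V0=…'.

(0,0): Delta=-0.4815 Bond=86.5412
(1,0): Delta=0.0000 Bond=42.3729
(1,1): Delta=-0.7067 Bond=141.9492
V0=22.9819

The replicating-portfolio and risk-neutral prices coincide; use p* = (1.18−0.94)/(1.34−0.94) = 0.6000 for the latter.
Terminal payoffs: V(2,0)=50.0000, V(2,1)=50.0000, V(2,2)=0.0000
Node (1,0) S=124.0800: V=(p*·50.0000+(1−p*)·50.0000)/1.18=42.3729; Δ=(50.0000−50.0000)/(166.2672−116.6352)=0.0000; B=V−Δ·S=42.3729
Node (1,1) S=176.8800: V=(p*·0.0000+(1−p*)·50.0000)/1.18=16.9492; Δ=(0.0000−50.0000)/(237.0192−166.2672)=-0.7067; B=V−Δ·S=141.9492
Node (0,0) S=132.0000: V=(p*·16.9492+(1−p*)·42.3729)/1.18=22.9819; Δ=(16.9492−42.3729)/(176.8800−124.0800)=-0.4815; B=V−Δ·S=86.5412
Root portfolio cost Δ·132+B reproduces V0=22.9819.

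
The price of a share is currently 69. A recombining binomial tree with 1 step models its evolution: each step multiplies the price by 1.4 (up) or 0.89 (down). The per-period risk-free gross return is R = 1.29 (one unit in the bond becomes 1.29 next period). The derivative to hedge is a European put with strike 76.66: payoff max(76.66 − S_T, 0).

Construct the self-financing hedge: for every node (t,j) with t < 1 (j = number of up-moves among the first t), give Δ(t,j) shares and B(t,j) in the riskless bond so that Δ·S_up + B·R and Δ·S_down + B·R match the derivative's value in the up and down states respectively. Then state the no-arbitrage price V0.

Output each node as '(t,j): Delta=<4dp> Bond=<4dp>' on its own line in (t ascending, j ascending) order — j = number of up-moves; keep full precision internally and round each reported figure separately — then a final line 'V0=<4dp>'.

(0,0): Delta=-0.4334 Bond=32.4517
V0=2.5498

The replicating-portfolio and risk-neutral prices coincide; use p* = (1.29−0.89)/(1.4−0.89) = 0.7843 for the latter.
Terminal payoffs: V(1,0)=15.2500, V(1,1)=0.0000
  t=0,j=0: stock 69.0000 → up 96.6000 (V=0.0000), down 61.4100 (V=15.2500). Price 2.5498; hedge Δ=-0.4334, bond B=32.4517.
The time-0 hedge costs 2.5498, which is the no-arbitrage price.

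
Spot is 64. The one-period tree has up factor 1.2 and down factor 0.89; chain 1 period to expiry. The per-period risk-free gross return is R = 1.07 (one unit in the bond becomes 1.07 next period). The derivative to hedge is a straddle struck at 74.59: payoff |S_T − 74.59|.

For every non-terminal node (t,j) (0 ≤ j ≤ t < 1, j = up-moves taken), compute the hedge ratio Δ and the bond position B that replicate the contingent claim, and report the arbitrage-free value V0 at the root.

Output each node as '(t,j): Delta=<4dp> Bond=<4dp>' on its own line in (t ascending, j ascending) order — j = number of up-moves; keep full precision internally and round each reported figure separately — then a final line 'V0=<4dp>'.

(0,0): Delta=-0.7772 Bond=57.8508
V0=8.1088

Since d<R<u, set p* = (R−d)/(u−d) = 0.5806; price each node as the discounted p*-expectation of its children.
Terminal payoffs: V(1,0)=17.6300, V(1,1)=2.2100
(0,0): S=64.0000. Δ = (V_up−V_dn)/(S_up−S_dn) = (2.2100−17.6300)/(76.8000−56.9600) = -0.7772. V = [p*·2.2100 + (1−p*)·17.6300]/1.07 = 8.1088. B = V − Δ·S = 57.8508.
The time-0 hedge costs 8.1088, which is the no-arbitrage price.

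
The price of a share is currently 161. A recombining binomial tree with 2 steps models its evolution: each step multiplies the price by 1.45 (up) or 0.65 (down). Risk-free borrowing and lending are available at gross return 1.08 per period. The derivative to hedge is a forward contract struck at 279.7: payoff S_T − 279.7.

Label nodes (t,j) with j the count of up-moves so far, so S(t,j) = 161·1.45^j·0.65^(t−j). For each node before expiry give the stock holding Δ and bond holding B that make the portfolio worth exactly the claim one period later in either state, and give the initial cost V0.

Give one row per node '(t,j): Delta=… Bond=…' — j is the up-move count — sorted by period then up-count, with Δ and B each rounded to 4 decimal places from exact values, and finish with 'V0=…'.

(0,0): Delta=1.0000 Bond=-239.7977
(1,0): Delta=1.0000 Bond=-258.9815
(1,1): Delta=1.0000 Bond=-258.9815
V0=-78.7977

Since d<R<u, set p* = (R−d)/(u−d) = 0.5375; price each node as the discounted p*-expectation of its children.
Payoff layer (t=2): V(2,0)=-211.6775, V(2,1)=-127.9575, V(2,2)=58.8025
(1,0): S=104.6500. Δ = (V_up−V_dn)/(S_up−S_dn) = (-127.9575−-211.6775)/(151.7425−68.0225) = 1.0000. V = [p*·-127.9575 + (1−p*)·-211.6775]/1.08 = -154.3315. B = V − Δ·S = -258.9815.
(1,1): S=233.4500. Δ = (V_up−V_dn)/(S_up−S_dn) = (58.8025−-127.9575)/(338.5025−151.7425) = 1.0000. V = [p*·58.8025 + (1−p*)·-127.9575]/1.08 = -25.5315. B = V − Δ·S = -258.9815.
(0,0): S=161.0000. Δ = (V_up−V_dn)/(S_up−S_dn) = (-25.5315−-154.3315)/(233.4500−104.6500) = 1.0000. V = [p*·-25.5315 + (1−p*)·-154.3315]/1.08 = -78.7977. B = V − Δ·S = -239.7977.
The time-0 hedge costs -78.7977, which is the no-arbitrage price.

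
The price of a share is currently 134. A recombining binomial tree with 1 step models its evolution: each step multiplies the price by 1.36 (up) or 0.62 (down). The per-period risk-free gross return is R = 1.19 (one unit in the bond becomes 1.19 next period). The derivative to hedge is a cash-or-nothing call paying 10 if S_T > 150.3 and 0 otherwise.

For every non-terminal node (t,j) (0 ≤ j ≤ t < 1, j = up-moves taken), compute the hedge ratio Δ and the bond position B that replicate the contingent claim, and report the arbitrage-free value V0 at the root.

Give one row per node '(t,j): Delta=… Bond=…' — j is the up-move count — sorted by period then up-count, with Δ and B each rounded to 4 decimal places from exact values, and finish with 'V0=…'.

(0,0): Delta=0.1008 Bond=-7.0407
V0=6.4729

The replicating-portfolio and risk-neutral prices coincide; use p* = (1.19−0.62)/(1.36−0.62) = 0.7703 for the latter.
Payoff layer (t=1): V(1,0)=0.0000, V(1,1)=10.0000
(0,0): S=134.0000. Δ = (V_up−V_dn)/(S_up−S_dn) = (10.0000−0.0000)/(182.2400−83.0800) = 0.1008. V = [p*·10.0000 + (1−p*)·0.0000]/1.19 = 6.4729. B = V − Δ·S = -7.0407.
Each (Δ,B) replicates both successor values, so the strategy is self-financing and V0 is arbitrage-free.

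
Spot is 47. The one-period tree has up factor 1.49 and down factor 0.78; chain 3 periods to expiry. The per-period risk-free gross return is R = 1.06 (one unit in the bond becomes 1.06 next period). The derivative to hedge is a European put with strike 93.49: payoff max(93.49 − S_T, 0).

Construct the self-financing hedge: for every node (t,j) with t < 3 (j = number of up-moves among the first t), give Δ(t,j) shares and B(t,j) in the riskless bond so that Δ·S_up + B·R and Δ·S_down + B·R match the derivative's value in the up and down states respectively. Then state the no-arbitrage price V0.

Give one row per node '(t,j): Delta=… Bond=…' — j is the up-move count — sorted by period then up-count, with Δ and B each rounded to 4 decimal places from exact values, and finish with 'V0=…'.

The replicating-portfolio and risk-neutral prices coincide; use p* = (1.06−0.78)/(1.49−0.78) = 0.3944 for the latter.
Payoff layer (t=3): V(3,0)=71.1861, V(3,1)=50.8837, V(3,2)=12.1011, V(3,3)=0.0000
Node (2,0) S=28.5948: V=(p*·50.8837+(1−p*)·71.1861)/1.06=59.6033; Δ=(50.8837−71.1861)/(42.6063−22.3039)=-1.0000; B=V−Δ·S=88.1981
Node (2,1) S=54.6234: V=(p*·12.1011+(1−p*)·50.8837)/1.06=33.5747; Δ=(12.1011−50.8837)/(81.3889−42.6063)=-1.0000; B=V−Δ·S=88.1981
Node (2,2) S=104.3447: V=(p*·0.0000+(1−p*)·12.1011)/1.06=6.9140; Δ=(0.0000−12.1011)/(155.4736−81.3889)=-0.1633; B=V−Δ·S=23.9579
Node (1,0) S=36.6600: V=(p*·33.5747+(1−p*)·59.6033)/1.06=46.5458; Δ=(33.5747−59.6033)/(54.6234−28.5948)=-1.0000; B=V−Δ·S=83.2058
Node (1,1) S=70.0300: V=(p*·6.9140+(1−p*)·33.5747)/1.06=21.7553; Δ=(6.9140−33.5747)/(104.3447−54.6234)=-0.5362; B=V−Δ·S=59.3056
Node (0,0) S=47.0000: V=(p*·21.7553+(1−p*)·46.5458)/1.06=34.6880; Δ=(21.7553−46.5458)/(70.0300−36.6600)=-0.7429; B=V−Δ·S=69.6041
Self-financing check: at every node Δ·S+B equals the discounted successor values.

(0,0): Delta=-0.7429 Bond=69.6041
(1,0): Delta=-1.0000 Bond=83.2058
(1,1): Delta=-0.5362 Bond=59.3056
(2,0): Delta=-1.0000 Bond=88.1981
(2,1): Delta=-1.0000 Bond=88.1981
(2,2): Delta=-0.1633 Bond=23.9579
V0=34.6880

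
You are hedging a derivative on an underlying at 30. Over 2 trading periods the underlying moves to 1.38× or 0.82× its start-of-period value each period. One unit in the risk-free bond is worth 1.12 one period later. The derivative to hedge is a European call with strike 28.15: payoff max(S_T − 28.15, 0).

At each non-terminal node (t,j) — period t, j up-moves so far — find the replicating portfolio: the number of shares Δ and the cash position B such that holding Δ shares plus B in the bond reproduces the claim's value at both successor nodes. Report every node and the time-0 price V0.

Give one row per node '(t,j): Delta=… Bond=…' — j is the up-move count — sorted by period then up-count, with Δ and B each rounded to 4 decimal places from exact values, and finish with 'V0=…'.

Under the risk-neutral measure, an up-move has probability p* = (R−d)/(u−d) = 0.5357 and values discount at R = 1.12.
At expiry t=2: V(2,0)=0.0000, V(2,1)=5.7980, V(2,2)=28.9820
  t=1,j=0: stock 24.6000 → up 33.9480 (V=5.7980), down 20.1720 (V=0.0000). Price 2.7733; hedge Δ=0.4209, bond B=-7.5803.
  t=1,j=1: stock 41.4000 → up 57.1320 (V=28.9820), down 33.9480 (V=5.7980). Price 16.2661; hedge Δ=1.0000, bond B=-25.1339.
  t=0,j=0: stock 30.0000 → up 41.4000 (V=16.2661), down 24.6000 (V=2.7733). Price 8.9300; hedge Δ=0.8031, bond B=-15.1643.
Self-financing check: at every node Δ·S+B equals the discounted successor values.

(0,0): Delta=0.8031 Bond=-15.1643
(1,0): Delta=0.4209 Bond=-7.5803
(1,1): Delta=1.0000 Bond=-25.1339
V0=8.9300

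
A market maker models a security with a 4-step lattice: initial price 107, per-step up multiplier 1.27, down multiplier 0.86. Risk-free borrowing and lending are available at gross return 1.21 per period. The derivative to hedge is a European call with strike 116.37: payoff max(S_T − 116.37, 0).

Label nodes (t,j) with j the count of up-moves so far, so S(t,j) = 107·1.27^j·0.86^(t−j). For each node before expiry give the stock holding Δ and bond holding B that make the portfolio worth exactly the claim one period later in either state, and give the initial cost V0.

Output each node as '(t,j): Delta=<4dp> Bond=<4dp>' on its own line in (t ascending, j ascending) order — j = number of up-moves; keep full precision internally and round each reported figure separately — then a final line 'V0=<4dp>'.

(0,0): Delta=0.9777 Bond=-51.7448
(1,0): Delta=0.8538 Bond=-51.2030
(1,1): Delta=0.9921 Bond=-64.5669
(2,0): Delta=0.2451 Bond=-13.7837
(2,1): Delta=0.9244 Bond=-70.2136
(2,2): Delta=1.0000 Bond=-79.4823
(3,0): Delta=0.0000 Bond=0.0000
(3,1): Delta=0.2735 Bond=-19.5375
(3,2): Delta=1.0000 Bond=-96.1736
(3,3): Delta=1.0000 Bond=-96.1736
V0=52.8744

No-arbitrage ⇒ martingale measure with p* = (R−d)/(u−d) = 0.8537.
Payoff layer (t=4): V(4,0)=0.0000, V(4,1)=0.0000, V(4,2)=11.2704, V(4,3)=72.1222, V(4,4)=161.9848
  t=3,j=0: stock 68.0580 → up 86.4336 (V=0.0000), down 58.5299 (V=0.0000). Price 0.0000; hedge Δ=0.0000, bond B=0.0000.
  t=3,j=1: stock 100.5042 → up 127.6404 (V=11.2704), down 86.4336 (V=0.0000). Price 7.9513; hedge Δ=0.2735, bond B=-19.5375.
  t=3,j=2: stock 148.4191 → up 188.4922 (V=72.1222), down 127.6404 (V=11.2704). Price 52.2455; hedge Δ=1.0000, bond B=-96.1736.
  t=3,j=3: stock 219.1770 → up 278.3548 (V=161.9848), down 188.4922 (V=72.1222). Price 123.0034; hedge Δ=1.0000, bond B=-96.1736.
  t=2,j=0: stock 79.1372 → up 100.5042 (V=7.9513), down 68.0580 (V=0.0000). Price 5.6097; hedge Δ=0.2451, bond B=-13.7837.
  t=2,j=1: stock 116.8654 → up 148.4191 (V=52.2455), down 100.5042 (V=7.9513). Price 37.8210; hedge Δ=0.9244, bond B=-70.2136.
  t=2,j=2: stock 172.5803 → up 219.1770 (V=123.0034), down 148.4191 (V=52.2455). Price 93.0980; hedge Δ=1.0000, bond B=-79.4823.
  t=1,j=0: stock 92.0200 → up 116.8654 (V=37.8210), down 79.1372 (V=5.6097). Price 27.3613; hedge Δ=0.8538, bond B=-51.2030.
  t=1,j=1: stock 135.8900 → up 172.5803 (V=93.0980), down 116.8654 (V=37.8210). Price 70.2551; hedge Δ=0.9921, bond B=-64.5669.
  t=0,j=0: stock 107.0000 → up 135.8900 (V=70.2551), down 92.0200 (V=27.3613). Price 52.8744; hedge Δ=0.9777, bond B=-51.7448.
Self-financing check: at every node Δ·S+B equals the discounted successor values.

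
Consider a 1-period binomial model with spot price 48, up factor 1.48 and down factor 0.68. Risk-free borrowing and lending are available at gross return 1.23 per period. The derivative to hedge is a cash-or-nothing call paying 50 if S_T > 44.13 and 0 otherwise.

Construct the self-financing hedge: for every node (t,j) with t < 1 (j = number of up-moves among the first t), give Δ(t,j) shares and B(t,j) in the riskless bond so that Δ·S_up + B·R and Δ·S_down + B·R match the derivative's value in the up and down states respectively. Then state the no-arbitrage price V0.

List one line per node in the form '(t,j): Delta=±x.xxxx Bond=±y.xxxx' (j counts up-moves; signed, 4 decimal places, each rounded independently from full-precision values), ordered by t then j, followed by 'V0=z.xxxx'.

Risk-neutral probability p* = (R−d)/(u−d) = (1.23−0.68)/(1.48−0.68) = 0.6875.
Terminal values V(1,·): V(1,0)=0.0000, V(1,1)=50.0000
  t=0,j=0: stock 48.0000 → up 71.0400 (V=50.0000), down 32.6400 (V=0.0000). Price 27.9472; hedge Δ=1.3021, bond B=-34.5528.
Self-financing check: at every node Δ·S+B equals the discounted successor values.

(0,0): Delta=1.3021 Bond=-34.5528
V0=27.9472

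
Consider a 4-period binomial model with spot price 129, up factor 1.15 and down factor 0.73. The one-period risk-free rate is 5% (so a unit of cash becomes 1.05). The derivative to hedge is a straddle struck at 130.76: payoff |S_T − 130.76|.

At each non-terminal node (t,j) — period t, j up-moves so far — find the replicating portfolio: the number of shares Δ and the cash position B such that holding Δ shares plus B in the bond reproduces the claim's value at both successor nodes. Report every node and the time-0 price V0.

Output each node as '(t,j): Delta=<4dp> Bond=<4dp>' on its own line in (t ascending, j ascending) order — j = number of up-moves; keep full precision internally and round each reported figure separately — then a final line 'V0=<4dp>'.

Under the risk-neutral measure, an up-move has probability p* = (R−d)/(u−d) = 0.7619 and values discount at R = 1.05.
Payoff layer (t=4): V(4,0)=94.1263, V(4,1)=73.0493, V(4,2)=39.8459, V(4,3)=12.4608, V(4,4)=94.8618
  t=3,j=0: stock 50.1832 → up 57.7107 (V=73.0493), down 36.6337 (V=94.1263). Price 74.3501; hedge Δ=-1.0000, bond B=124.5333.
  t=3,j=1: stock 79.0557 → up 90.9141 (V=39.8459), down 57.7107 (V=73.0493). Price 45.4776; hedge Δ=-1.0000, bond B=124.5333.
  t=3,j=2: stock 124.5398 → up 143.2208 (V=12.4608), down 90.9141 (V=39.8459). Price 18.0772; hedge Δ=-0.5235, bond B=83.2799.
  t=3,j=3: stock 196.1929 → up 225.6218 (V=94.8618), down 143.2208 (V=12.4608). Price 71.6595; hedge Δ=1.0000, bond B=-124.5333.
  t=2,j=0: stock 68.7441 → up 79.0557 (V=45.4776), down 50.1832 (V=74.3501). Price 49.8591; hedge Δ=-1.0000, bond B=118.6032.
  t=2,j=1: stock 108.2955 → up 124.5398 (V=18.0772), down 79.0557 (V=45.4776). Price 23.4296; hedge Δ=-0.6024, bond B=88.6687.
  t=2,j=2: stock 170.6025 → up 196.1929 (V=71.6595), down 124.5398 (V=18.0772). Price 56.0970; hedge Δ=0.7478, bond B=-71.4800.
  t=1,j=0: stock 94.1700 → up 108.2955 (V=23.4296), down 68.7441 (V=49.8591). Price 28.3070; hedge Δ=-0.6682, bond B=91.2342.
  t=1,j=1: stock 148.3500 → up 170.6025 (V=56.0970), down 108.2955 (V=23.4296). Price 46.0181; hedge Δ=0.5243, bond B=-31.7613.
  t=0,j=0: stock 129.0000 → up 148.3500 (V=46.0181), down 94.1700 (V=28.3070). Price 39.8107; hedge Δ=0.3269, bond B=-2.3587.
The time-0 hedge costs 39.8107, which is the no-arbitrage price.

(0,0): Delta=0.3269 Bond=-2.3587
(1,0): Delta=-0.6682 Bond=91.2342
(1,1): Delta=0.5243 Bond=-31.7613
(2,0): Delta=-1.0000 Bond=118.6032
(2,1): Delta=-0.6024 Bond=88.6687
(2,2): Delta=0.7478 Bond=-71.4800
(3,0): Delta=-1.0000 Bond=124.5333
(3,1): Delta=-1.0000 Bond=124.5333
(3,2): Delta=-0.5235 Bond=83.2799
(3,3): Delta=1.0000 Bond=-124.5333
V0=39.8107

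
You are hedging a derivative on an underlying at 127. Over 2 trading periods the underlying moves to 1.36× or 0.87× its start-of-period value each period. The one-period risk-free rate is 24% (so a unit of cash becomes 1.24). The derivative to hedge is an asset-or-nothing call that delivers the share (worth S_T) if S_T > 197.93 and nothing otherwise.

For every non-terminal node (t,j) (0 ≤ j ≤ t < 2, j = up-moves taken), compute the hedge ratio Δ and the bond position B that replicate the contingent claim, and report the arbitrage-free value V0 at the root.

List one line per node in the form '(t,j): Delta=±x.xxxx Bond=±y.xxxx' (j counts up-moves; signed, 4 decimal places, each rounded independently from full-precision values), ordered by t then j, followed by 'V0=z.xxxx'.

No-arbitrage ⇒ martingale measure with p* = (R−d)/(u−d) = 0.7551.
Terminal values V(2,·): V(2,0)=0.0000, V(2,1)=0.0000, V(2,2)=234.8992
  t=1,j=0: stock 110.4900 → up 150.2664 (V=0.0000), down 96.1263 (V=0.0000). Price 0.0000; hedge Δ=0.0000, bond B=0.0000.
  t=1,j=1: stock 172.7200 → up 234.8992 (V=234.8992), down 150.2664 (V=0.0000). Price 143.0426; hedge Δ=2.7755, bond B=-336.3435.
  t=0,j=0: stock 127.0000 → up 172.7200 (V=143.0426), down 110.4900 (V=0.0000). Price 87.1063; hedge Δ=2.2986, bond B=-204.8175.
Root portfolio cost Δ·127+B reproduces V0=87.1063.

(0,0): Delta=2.2986 Bond=-204.8175
(1,0): Delta=0.0000 Bond=0.0000
(1,1): Delta=2.7755 Bond=-336.3435
V0=87.1063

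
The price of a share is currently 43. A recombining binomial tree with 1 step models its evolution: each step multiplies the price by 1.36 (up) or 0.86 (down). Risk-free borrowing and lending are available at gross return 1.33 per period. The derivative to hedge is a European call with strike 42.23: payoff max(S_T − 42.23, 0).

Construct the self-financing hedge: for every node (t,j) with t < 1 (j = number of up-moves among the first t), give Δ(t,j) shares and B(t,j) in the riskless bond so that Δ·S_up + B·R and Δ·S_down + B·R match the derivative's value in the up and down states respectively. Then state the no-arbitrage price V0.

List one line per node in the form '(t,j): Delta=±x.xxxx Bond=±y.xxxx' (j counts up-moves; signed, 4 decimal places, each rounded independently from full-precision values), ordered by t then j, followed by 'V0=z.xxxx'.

Under the risk-neutral measure, an up-move has probability p* = (R−d)/(u−d) = 0.9400 and values discount at R = 1.33.
Payoff layer (t=1): V(1,0)=0.0000, V(1,1)=16.2500
(0,0): S=43.0000. Δ = (V_up−V_dn)/(S_up−S_dn) = (16.2500−0.0000)/(58.4800−36.9800) = 0.7558. V = [p*·16.2500 + (1−p*)·0.0000]/1.33 = 11.4850. B = V − Δ·S = -21.0150.
Self-financing check: at every node Δ·S+B equals the discounted successor values.

(0,0): Delta=0.7558 Bond=-21.0150
V0=11.4850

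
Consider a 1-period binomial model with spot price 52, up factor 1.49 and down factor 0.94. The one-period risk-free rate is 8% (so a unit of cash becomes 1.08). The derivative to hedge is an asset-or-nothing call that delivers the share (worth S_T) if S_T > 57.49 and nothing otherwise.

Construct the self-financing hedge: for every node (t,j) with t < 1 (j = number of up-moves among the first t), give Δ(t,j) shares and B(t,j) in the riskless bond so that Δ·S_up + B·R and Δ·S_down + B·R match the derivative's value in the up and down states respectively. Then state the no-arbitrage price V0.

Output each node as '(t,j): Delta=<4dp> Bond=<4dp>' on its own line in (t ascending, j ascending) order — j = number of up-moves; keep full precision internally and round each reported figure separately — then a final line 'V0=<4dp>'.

The replicating-portfolio and risk-neutral prices coincide; use p* = (1.08−0.94)/(1.49−0.94) = 0.2545 for the latter.
Terminal payoffs: V(1,0)=0.0000, V(1,1)=77.4800
Node (0,0) S=52.0000: V=(p*·77.4800+(1−p*)·0.0000)/1.08=18.2613; Δ=(77.4800−0.0000)/(77.4800−48.8800)=2.7091; B=V−Δ·S=-122.6114
The time-0 hedge costs 18.2613, which is the no-arbitrage price.

(0,0): Delta=2.7091 Bond=-122.6114
V0=18.2613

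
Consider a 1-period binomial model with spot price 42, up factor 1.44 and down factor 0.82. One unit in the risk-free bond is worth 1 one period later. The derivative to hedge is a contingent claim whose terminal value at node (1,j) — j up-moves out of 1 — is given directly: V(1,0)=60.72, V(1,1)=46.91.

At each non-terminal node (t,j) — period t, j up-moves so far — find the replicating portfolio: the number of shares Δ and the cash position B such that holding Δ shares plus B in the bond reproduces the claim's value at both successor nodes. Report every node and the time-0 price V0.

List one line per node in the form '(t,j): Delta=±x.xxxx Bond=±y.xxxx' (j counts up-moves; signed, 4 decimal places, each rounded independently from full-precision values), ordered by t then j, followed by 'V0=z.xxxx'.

(0,0): Delta=-0.5303 Bond=78.9848
V0=56.7106

Since d<R<u, set p* = (R−d)/(u−d) = 0.2903; price each node as the discounted p*-expectation of its children.
Terminal payoffs: V(1,0)=60.7200, V(1,1)=46.9100
Node (0,0) S=42.0000: V=(p*·46.9100+(1−p*)·60.7200)/1=56.7106; Δ=(46.9100−60.7200)/(60.4800−34.4400)=-0.5303; B=V−Δ·S=78.9848
Root portfolio cost Δ·42+B reproduces V0=56.7106.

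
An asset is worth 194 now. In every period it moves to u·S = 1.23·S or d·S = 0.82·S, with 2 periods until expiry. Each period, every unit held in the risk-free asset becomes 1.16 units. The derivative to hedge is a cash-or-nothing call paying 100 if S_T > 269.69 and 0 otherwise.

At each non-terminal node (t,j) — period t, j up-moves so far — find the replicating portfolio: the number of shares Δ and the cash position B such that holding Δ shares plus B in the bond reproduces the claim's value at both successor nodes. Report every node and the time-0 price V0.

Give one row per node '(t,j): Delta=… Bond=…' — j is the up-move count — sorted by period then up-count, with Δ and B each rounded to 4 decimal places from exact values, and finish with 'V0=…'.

(0,0): Delta=0.8988 Bond=-123.2563
(1,0): Delta=0.0000 Bond=0.0000
(1,1): Delta=1.0221 Bond=-172.4138
V0=51.1063

The replicating-portfolio and risk-neutral prices coincide; use p* = (1.16−0.82)/(1.23−0.82) = 0.8293 for the latter.
Payoff layer (t=2): V(2,0)=0.0000, V(2,1)=0.0000, V(2,2)=100.0000
Node (1,0) S=159.0800: V=(p*·0.0000+(1−p*)·0.0000)/1.16=0.0000; Δ=(0.0000−0.0000)/(195.6684−130.4456)=0.0000; B=V−Δ·S=0.0000
Node (1,1) S=238.6200: V=(p*·100.0000+(1−p*)·0.0000)/1.16=71.4886; Δ=(100.0000−0.0000)/(293.5026−195.6684)=1.0221; B=V−Δ·S=-172.4138
Node (0,0) S=194.0000: V=(p*·71.4886+(1−p*)·0.0000)/1.16=51.1063; Δ=(71.4886−0.0000)/(238.6200−159.0800)=0.8988; B=V−Δ·S=-123.2563
Each (Δ,B) replicates both successor values, so the strategy is self-financing and V0 is arbitrage-free.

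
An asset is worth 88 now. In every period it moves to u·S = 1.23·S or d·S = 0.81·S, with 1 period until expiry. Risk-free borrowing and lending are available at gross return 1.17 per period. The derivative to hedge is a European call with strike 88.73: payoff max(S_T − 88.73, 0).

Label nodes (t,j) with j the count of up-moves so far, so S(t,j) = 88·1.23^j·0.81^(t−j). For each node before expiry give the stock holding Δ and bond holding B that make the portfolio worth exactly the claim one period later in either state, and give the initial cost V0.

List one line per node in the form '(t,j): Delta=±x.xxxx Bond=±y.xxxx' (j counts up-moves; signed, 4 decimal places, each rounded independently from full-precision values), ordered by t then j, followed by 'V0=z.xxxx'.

Since d<R<u, set p* = (R−d)/(u−d) = 0.8571; price each node as the discounted p*-expectation of its children.
At expiry t=1: V(1,0)=0.0000, V(1,1)=19.5100
Node (0,0) S=88.0000: V=(p*·19.5100+(1−p*)·0.0000)/1.17=14.2930; Δ=(19.5100−0.0000)/(108.2400−71.2800)=0.5279; B=V−Δ·S=-32.1593
Self-financing check: at every node Δ·S+B equals the discounted successor values.

(0,0): Delta=0.5279 Bond=-32.1593
V0=14.2930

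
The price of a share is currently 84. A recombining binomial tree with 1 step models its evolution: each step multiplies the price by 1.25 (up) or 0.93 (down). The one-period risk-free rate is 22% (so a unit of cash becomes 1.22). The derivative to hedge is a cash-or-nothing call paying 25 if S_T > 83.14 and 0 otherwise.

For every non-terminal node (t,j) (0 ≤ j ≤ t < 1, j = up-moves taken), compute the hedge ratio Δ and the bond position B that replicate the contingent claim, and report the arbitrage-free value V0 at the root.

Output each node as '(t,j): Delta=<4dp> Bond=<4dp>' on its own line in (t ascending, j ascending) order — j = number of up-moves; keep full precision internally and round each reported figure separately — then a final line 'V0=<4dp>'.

Since d<R<u, set p* = (R−d)/(u−d) = 0.9062; price each node as the discounted p*-expectation of its children.
Terminal values V(1,·): V(1,0)=0.0000, V(1,1)=25.0000
(0,0): S=84.0000. Δ = (V_up−V_dn)/(S_up−S_dn) = (25.0000−0.0000)/(105.0000−78.1200) = 0.9301. V = [p*·25.0000 + (1−p*)·0.0000]/1.22 = 18.5707. B = V − Δ·S = -59.5543.
Root portfolio cost Δ·84+B reproduces V0=18.5707.

(0,0): Delta=0.9301 Bond=-59.5543
V0=18.5707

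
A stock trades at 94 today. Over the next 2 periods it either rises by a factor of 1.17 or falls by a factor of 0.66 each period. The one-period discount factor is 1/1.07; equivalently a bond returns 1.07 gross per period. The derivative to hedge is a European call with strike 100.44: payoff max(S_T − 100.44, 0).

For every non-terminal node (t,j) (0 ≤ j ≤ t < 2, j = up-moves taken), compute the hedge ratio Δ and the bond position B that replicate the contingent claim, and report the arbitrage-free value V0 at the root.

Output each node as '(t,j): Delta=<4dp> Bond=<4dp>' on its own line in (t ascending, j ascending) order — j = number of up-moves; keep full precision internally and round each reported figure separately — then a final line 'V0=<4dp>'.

Risk-neutral probability p* = (R−d)/(u−d) = (1.07−0.66)/(1.17−0.66) = 0.8039.
At expiry t=2: V(2,0)=0.0000, V(2,1)=0.0000, V(2,2)=28.2366
  t=1,j=0: stock 62.0400 → up 72.5868 (V=0.0000), down 40.9464 (V=0.0000). Price 0.0000; hedge Δ=0.0000, bond B=0.0000.
  t=1,j=1: stock 109.9800 → up 128.6766 (V=28.2366), down 72.5868 (V=0.0000). Price 21.2150; hedge Δ=0.5034, bond B=-34.1509.
  t=0,j=0: stock 94.0000 → up 109.9800 (V=21.2150), down 62.0400 (V=0.0000). Price 15.9394; hedge Δ=0.4425, bond B=-25.6586.
Check: Δ(0,0)·S0 + B(0,0) = 15.9394 = V0.

(0,0): Delta=0.4425 Bond=-25.6586
(1,0): Delta=0.0000 Bond=0.0000
(1,1): Delta=0.5034 Bond=-34.1509
V0=15.9394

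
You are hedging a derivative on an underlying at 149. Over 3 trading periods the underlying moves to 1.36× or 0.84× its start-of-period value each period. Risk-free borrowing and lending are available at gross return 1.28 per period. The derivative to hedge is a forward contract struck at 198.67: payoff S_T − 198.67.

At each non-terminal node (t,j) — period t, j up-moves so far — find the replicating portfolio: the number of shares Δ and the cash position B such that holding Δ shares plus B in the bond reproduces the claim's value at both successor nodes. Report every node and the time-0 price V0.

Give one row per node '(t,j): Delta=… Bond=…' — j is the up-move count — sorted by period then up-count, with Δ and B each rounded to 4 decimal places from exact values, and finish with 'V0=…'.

Since d<R<u, set p* = (R−d)/(u−d) = 0.8462; price each node as the discounted p*-expectation of its children.
Terminal values V(3,·): V(3,0)=-110.3571, V(3,1)=-55.6872, V(3,2)=32.8259, V(3,3)=176.1329
(2,0): S=105.1344. Δ = (V_up−V_dn)/(S_up−S_dn) = (-55.6872−-110.3571)/(142.9828−88.3129) = 1.0000. V = [p*·-55.6872 + (1−p*)·-110.3571]/1.28 = -50.0765. B = V − Δ·S = -155.2109.
(2,1): S=170.2176. Δ = (V_up−V_dn)/(S_up−S_dn) = (32.8259−-55.6872)/(231.4959−142.9828) = 1.0000. V = [p*·32.8259 + (1−p*)·-55.6872]/1.28 = 15.0067. B = V − Δ·S = -155.2109.
(2,2): S=275.5904. Δ = (V_up−V_dn)/(S_up−S_dn) = (176.1329−32.8259)/(374.8029−231.4959) = 1.0000. V = [p*·176.1329 + (1−p*)·32.8259]/1.28 = 120.3795. B = V − Δ·S = -155.2109.
(1,0): S=125.1600. Δ = (V_up−V_dn)/(S_up−S_dn) = (15.0067−-50.0765)/(170.2176−105.1344) = 1.0000. V = [p*·15.0067 + (1−p*)·-50.0765]/1.28 = 3.9015. B = V − Δ·S = -121.2585.
(1,1): S=202.6400. Δ = (V_up−V_dn)/(S_up−S_dn) = (120.3795−15.0067)/(275.5904−170.2176) = 1.0000. V = [p*·120.3795 + (1−p*)·15.0067]/1.28 = 81.3815. B = V − Δ·S = -121.2585.
(0,0): S=149.0000. Δ = (V_up−V_dn)/(S_up−S_dn) = (81.3815−3.9015)/(202.6400−125.1600) = 1.0000. V = [p*·81.3815 + (1−p*)·3.9015]/1.28 = 54.2668. B = V − Δ·S = -94.7332.
Each (Δ,B) replicates both successor values, so the strategy is self-financing and V0 is arbitrage-free.

(0,0): Delta=1.0000 Bond=-94.7332
(1,0): Delta=1.0000 Bond=-121.2585
(1,1): Delta=1.0000 Bond=-121.2585
(2,0): Delta=1.0000 Bond=-155.2109
(2,1): Delta=1.0000 Bond=-155.2109
(2,2): Delta=1.0000 Bond=-155.2109
V0=54.2668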